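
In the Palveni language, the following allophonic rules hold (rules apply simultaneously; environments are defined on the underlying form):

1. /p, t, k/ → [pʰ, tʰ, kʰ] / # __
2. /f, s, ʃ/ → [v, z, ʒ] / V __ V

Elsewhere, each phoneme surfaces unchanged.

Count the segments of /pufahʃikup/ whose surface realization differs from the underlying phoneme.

Segments that undergo a rule: /p/ → [pʰ] (rule 1); /f/ → [v] (rule 2).
All other segments surface unchanged.

2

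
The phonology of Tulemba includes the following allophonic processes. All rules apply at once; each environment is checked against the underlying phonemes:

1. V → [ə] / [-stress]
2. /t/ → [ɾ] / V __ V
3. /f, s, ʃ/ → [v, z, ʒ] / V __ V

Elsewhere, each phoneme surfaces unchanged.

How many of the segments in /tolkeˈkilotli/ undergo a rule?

4

Segments that undergo a rule: /o/ → [ə] (rule 1); /e/ → [ə] (rule 1); /o/ → [ə] (rule 1); /i/ → [ə] (rule 1).
All other segments surface unchanged.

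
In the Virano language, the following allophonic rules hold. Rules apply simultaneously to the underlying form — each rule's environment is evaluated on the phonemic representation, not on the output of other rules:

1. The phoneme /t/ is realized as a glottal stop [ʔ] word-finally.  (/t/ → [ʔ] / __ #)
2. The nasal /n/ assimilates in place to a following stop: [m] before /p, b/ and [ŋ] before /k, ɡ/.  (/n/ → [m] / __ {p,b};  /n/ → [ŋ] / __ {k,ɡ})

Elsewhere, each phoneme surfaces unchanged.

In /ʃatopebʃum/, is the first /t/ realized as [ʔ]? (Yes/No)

No

/t/ (between /a/ and /o/): rule 1 targets it, but not word-finally → unchanged [t].
The actual realization is [t], not [ʔ].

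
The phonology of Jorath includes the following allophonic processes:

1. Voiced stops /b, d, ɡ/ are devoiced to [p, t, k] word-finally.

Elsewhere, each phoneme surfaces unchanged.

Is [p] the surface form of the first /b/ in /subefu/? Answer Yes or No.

No

/b/ (between /u/ and /e/) fails the environment for rule 1, so it stays [b].
The actual realization is [b], not [p].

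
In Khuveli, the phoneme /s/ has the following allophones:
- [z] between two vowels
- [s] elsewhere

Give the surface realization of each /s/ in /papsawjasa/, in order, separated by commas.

Occurrence 1 (position 4): no conditioning environment matches → elsewhere allophone [s].
Occurrence 2 (position 9): between two vowels → [z].

[s], [z]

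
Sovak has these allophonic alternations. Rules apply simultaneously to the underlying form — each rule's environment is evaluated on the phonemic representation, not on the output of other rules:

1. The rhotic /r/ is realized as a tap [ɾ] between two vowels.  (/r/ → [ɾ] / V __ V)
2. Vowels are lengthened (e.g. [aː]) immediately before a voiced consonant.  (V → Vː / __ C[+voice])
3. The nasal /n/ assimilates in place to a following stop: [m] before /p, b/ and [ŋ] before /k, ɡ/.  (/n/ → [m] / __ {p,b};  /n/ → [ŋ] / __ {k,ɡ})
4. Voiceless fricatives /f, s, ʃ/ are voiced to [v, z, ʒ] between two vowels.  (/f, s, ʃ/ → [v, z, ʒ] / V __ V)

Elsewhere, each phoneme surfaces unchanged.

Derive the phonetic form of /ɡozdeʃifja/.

[ɡoːzdeʒifja]

/ɡ/ (word-initial) is unaffected → [ɡ].
/o/ (between /ɡ/ and /z/) occurs before a voiced consonant → [oː] by rule 2.
/z/ stays [z].
/d/ (between /z/ and /e/) is unaffected → [d].
/e/ — between /d/ and /ʃ/; rule 2 does not apply here → [e].
/ʃ/ (between /e/ and /i/): between two vowels, so rule 4 applies → [ʒ].
/i/ (between /ʃ/ and /f/) fails the environment for rule 2, so it stays [i].
/f/ (between /i/ and /j/) is in the target of rule 4 but the environment (between two vowels) is not met → [f].
/j/ (between /f/ and /a/): no rule targets it → [j].
/a/ (word-final): rule 2 targets it, but not before a voiced consonant → unchanged [a].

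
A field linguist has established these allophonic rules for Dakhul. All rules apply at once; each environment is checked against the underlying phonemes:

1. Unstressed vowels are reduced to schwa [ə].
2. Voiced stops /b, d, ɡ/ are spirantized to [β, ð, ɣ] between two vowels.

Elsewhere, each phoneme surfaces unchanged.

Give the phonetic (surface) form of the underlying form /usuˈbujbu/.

[əsəˈβujbə]

Rule 1 applies to /u/ (word-initial: in an unstressed syllable) → [ə].
/s/ (between /u/ and /u/): no rule targets it → [s].
/u/ — between /s/ and /b/, in an unstressed syllable — surfaces as [ə] (rule 1).
/b/ — between /u/ and /u/, between two vowels — surfaces as [β] (rule 2).
/u/ (between /b/ and /j/): rule 1 targets it, but not in an unstressed syllable → unchanged [u].
/j/ — not in any rule's target class → [j].
/b/ (between /j/ and /u/): rule 2 targets it, but not between two vowels → unchanged [b].
/u/ (word-final) occurs in an unstressed syllable → [ə] by rule 1.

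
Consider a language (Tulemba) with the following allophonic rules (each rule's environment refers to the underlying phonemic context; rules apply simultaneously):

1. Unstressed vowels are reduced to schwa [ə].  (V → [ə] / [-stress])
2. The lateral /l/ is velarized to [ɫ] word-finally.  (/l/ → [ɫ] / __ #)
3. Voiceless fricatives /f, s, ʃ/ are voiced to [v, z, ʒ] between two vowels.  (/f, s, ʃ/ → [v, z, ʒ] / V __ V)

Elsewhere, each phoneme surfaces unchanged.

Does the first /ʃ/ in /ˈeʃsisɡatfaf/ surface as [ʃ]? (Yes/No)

/ʃ/ (between /e/ and /s/) fails the environment for rule 3, so it stays [ʃ].
The actual realization is [ʃ], which matches [ʃ].

Yes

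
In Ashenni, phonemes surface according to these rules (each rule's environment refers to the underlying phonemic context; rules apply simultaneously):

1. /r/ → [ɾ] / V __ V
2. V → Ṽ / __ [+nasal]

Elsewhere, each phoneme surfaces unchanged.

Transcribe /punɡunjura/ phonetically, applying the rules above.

/p/ — not in any rule's target class → [p].
/u/ meets the environment for rule 2 (before a nasal consonant) → [ũ].
/n/ stays [n].
/ɡ/ — not in any rule's target class → [ɡ].
/u/ meets the environment for rule 2 (before a nasal consonant) → [ũ].
/n/ stays [n].
/j/ (between /n/ and /u/) is unaffected → [j].
/u/ (between /j/ and /r/) is in the target of rule 2 but the environment (before a nasal consonant) is not met → [u].
/r/ (between /u/ and /a/) occurs between two vowels → [ɾ] by rule 1.
/a/ (word-final) fails the environment for rule 2, so it stays [a].

[pũnɡũnjuɾa]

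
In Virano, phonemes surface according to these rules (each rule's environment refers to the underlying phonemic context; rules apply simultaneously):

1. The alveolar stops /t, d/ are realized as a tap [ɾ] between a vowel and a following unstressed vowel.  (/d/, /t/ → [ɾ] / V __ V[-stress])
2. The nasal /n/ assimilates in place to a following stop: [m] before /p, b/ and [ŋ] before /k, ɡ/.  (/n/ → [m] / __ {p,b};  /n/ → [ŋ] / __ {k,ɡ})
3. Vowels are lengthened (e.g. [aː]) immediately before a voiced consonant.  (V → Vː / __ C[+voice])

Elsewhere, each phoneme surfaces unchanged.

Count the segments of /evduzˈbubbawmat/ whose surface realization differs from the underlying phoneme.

Segments that undergo a rule: /e/ → [eː] (rule 3); /u/ → [uː] (rule 3); /u/ → [uː] (rule 3); /a/ → [aː] (rule 3).
All other segments surface unchanged.

4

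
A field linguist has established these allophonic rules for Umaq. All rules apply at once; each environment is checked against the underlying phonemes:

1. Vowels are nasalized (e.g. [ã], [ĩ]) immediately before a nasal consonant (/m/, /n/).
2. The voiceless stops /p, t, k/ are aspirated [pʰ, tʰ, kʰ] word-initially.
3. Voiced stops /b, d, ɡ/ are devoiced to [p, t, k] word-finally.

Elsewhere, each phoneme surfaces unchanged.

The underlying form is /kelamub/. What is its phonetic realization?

[kʰelãmup]

/k/ (word-initial) occurs word-initially → [kʰ] by rule 2.
/e/ (between /k/ and /l/): rule 1 targets it, but not before a nasal consonant → unchanged [e].
/l/ (between /e/ and /a/) is unaffected → [l].
/a/ (between /l/ and /m/): before a nasal consonant, so rule 1 applies → [ã].
/m/ — not in any rule's target class → [m].
/u/ (between /m/ and /b/) fails the environment for rule 1, so it stays [u].
/b/ (word-final): word-finally, so rule 3 applies → [p].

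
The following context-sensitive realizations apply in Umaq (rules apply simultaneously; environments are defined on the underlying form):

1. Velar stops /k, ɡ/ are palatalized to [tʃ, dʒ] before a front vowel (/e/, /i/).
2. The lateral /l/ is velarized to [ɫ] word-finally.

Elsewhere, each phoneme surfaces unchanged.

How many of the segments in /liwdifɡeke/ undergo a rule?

Segments that undergo a rule: /ɡ/ → [dʒ] (rule 1); /k/ → [tʃ] (rule 1).
All other segments surface unchanged.

2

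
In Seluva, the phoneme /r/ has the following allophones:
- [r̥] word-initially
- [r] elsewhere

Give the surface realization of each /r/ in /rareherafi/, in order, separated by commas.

Occurrence 1 (position 1): word-initially → [r̥].
Occurrence 2 (position 3): no conditioning environment matches → elsewhere allophone [r].
Occurrence 3 (position 7): no conditioning environment matches → elsewhere allophone [r].

[r̥], [r], [r]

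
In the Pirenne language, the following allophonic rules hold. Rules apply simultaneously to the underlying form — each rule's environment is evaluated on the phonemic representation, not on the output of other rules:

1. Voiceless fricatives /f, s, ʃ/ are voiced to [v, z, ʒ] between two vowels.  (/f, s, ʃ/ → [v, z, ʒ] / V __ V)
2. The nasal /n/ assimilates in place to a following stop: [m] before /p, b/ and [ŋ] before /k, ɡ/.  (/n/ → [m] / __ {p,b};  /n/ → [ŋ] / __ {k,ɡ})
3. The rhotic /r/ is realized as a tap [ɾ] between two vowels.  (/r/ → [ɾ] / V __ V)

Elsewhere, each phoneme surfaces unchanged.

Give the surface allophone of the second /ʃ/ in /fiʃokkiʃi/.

/ʃ/ (between /i/ and /i/) occurs between two vowels → [ʒ] by rule 1.

[ʒ]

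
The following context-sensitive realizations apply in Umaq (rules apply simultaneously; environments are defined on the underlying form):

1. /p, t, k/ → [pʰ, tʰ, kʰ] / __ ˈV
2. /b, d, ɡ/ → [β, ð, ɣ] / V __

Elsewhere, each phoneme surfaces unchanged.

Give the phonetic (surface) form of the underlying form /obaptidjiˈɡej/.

[oβaptiðjiˈɣej]

/o/ (word-initial) is unaffected → [o].
/b/ meets the environment for rule 2 (immediately after a vowel) → [β].
/a/ (between /b/ and /p/): no rule targets it → [a].
/p/ (between /a/ and /t/) is in the target of rule 1 but the environment (immediately before a stressed vowel) is not met → [p].
/t/ (between /p/ and /i/) is in the target of rule 1 but the environment (immediately before a stressed vowel) is not met → [t].
/i/ stays [i].
/d/ (between /i/ and /j/): immediately after a vowel, so rule 2 applies → [ð].
/j/ stays [j].
/i/ (between /j/ and /ɡ/) is unaffected → [i].
/ɡ/ (between /i/ and /e/) occurs immediately after a vowel → [ɣ] by rule 2.
/e/ stays [e].
/j/ (word-final) is unaffected → [j].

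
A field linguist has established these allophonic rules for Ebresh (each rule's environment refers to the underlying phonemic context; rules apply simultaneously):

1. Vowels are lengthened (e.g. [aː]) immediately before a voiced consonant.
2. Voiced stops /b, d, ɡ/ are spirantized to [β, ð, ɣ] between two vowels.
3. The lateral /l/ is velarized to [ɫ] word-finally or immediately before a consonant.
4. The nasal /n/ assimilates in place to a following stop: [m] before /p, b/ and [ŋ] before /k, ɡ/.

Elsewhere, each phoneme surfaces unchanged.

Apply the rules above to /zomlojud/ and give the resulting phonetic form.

/z/ stays [z].
/o/ (between /z/ and /m/): before a voiced consonant, so rule 1 applies → [oː].
/m/ (between /o/ and /l/): no rule targets it → [m].
/l/ — between /m/ and /o/; rule 3 does not apply here → [l].
Rule 1 applies to /o/ (between /l/ and /j/: before a voiced consonant) → [oː].
/j/ — not in any rule's target class → [j].
/u/ — between /j/ and /d/, before a voiced consonant — surfaces as [uː] (rule 1).
/d/ (word-final) is in the target of rule 2 but the environment (between two vowels) is not met → [d].

[zoːmloːjuːd]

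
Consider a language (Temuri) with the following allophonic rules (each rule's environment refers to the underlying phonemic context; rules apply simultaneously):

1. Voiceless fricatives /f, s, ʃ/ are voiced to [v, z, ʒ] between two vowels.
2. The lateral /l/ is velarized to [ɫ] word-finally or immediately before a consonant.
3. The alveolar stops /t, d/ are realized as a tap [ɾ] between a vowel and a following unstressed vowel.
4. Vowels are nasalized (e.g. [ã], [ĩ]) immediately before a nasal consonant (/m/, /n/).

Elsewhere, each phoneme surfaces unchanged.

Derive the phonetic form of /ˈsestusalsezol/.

[ˈsestuzaɫsezoɫ]

/s/ (word-initial) is in the target of rule 1 but the environment (between two vowels) is not met → [s].
/e/ (between /s/ and /s/) fails the environment for rule 4, so it stays [e].
/s/ — between /e/ and /t/; rule 1 does not apply here → [s].
/t/ (between /s/ and /u/) is in the target of rule 3 but the environment (between a vowel and a following unstressed vowel) is not met → [t].
/u/ (between /t/ and /s/): rule 4 targets it, but not before a nasal consonant → unchanged [u].
/s/ meets the environment for rule 1 (between two vowels) → [z].
/a/ (between /s/ and /l/) is in the target of rule 4 but the environment (before a nasal consonant) is not met → [a].
/l/ (between /a/ and /s/) occurs word-finally or immediately before a consonant → [ɫ] by rule 2.
/s/ (between /l/ and /e/): rule 1 targets it, but not between two vowels → unchanged [s].
/e/ (between /s/ and /z/) fails the environment for rule 4, so it stays [e].
/z/ — not in any rule's target class → [z].
/o/ (between /z/ and /l/) is in the target of rule 4 but the environment (before a nasal consonant) is not met → [o].
Rule 2 applies to /l/ (word-final: word-finally or immediately before a consonant) → [ɫ].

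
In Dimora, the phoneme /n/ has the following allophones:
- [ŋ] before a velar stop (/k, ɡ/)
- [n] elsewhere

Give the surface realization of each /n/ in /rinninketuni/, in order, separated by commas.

[n], [n], [ŋ], [n]

Occurrence 1 (position 3): no conditioning environment matches → elsewhere allophone [n].
Occurrence 2 (position 4): no conditioning environment matches → elsewhere allophone [n].
Occurrence 3 (position 6): before a velar stop → [ŋ].
Occurrence 4 (position 11): no conditioning environment matches → elsewhere allophone [n].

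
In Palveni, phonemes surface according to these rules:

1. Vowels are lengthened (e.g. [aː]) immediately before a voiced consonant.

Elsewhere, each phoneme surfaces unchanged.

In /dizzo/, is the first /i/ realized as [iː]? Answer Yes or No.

/i/ — between /d/ and /z/, before a voiced consonant — surfaces as [iː] (rule 1).
The actual realization is [iː], which matches [iː].

Yes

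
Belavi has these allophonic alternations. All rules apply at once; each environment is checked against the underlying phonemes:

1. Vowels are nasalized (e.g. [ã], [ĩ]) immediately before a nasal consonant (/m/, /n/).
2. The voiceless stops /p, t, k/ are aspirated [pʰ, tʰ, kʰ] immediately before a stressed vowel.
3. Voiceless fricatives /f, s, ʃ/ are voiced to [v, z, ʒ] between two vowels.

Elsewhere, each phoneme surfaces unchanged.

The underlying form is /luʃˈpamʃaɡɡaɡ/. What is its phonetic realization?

/l/ — not in any rule's target class → [l].
/u/ (between /l/ and /ʃ/): rule 1 targets it, but not before a nasal consonant → unchanged [u].
/ʃ/ (between /u/ and /p/) fails the environment for rule 3, so it stays [ʃ].
/p/ — between /ʃ/ and /a/, immediately before a stressed vowel — surfaces as [pʰ] (rule 2).
Rule 1 applies to /a/ (between /p/ and /m/: before a nasal consonant) → [ã].
/m/ — not in any rule's target class → [m].
/ʃ/ (between /m/ and /a/): rule 3 targets it, but not between two vowels → unchanged [ʃ].
/a/ (between /ʃ/ and /ɡ/): rule 1 targets it, but not before a nasal consonant → unchanged [a].
/ɡ/ (between /a/ and /ɡ/) is unaffected → [ɡ].
/ɡ/ stays [ɡ].
/a/ — between /ɡ/ and /ɡ/; rule 1 does not apply here → [a].
/ɡ/ (word-final) is unaffected → [ɡ].

[luʃˈpʰãmʃaɡɡaɡ]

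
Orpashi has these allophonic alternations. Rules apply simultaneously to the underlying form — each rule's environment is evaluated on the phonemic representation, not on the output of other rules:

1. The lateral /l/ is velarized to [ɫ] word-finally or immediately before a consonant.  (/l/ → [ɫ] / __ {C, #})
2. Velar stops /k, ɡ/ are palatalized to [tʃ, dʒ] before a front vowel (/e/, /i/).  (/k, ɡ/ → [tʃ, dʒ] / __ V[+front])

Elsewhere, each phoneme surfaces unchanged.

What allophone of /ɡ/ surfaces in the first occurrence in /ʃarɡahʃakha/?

[ɡ]

/ɡ/ (between /r/ and /a/) is in the target of rule 2 but the environment (before a front vowel) is not met → [ɡ].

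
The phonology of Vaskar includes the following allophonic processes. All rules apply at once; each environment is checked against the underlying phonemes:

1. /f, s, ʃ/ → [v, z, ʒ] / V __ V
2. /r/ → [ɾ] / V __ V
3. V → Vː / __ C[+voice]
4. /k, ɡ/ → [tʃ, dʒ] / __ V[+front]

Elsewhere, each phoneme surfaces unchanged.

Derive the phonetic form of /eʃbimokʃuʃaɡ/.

/e/ (word-initial) is in the target of rule 3 but the environment (before a voiced consonant) is not met → [e].
/ʃ/ — between /e/ and /b/; rule 1 does not apply here → [ʃ].
/i/ (between /b/ and /m/): before a voiced consonant, so rule 3 applies → [iː].
/o/ (between /m/ and /k/): rule 3 targets it, but not before a voiced consonant → unchanged [o].
/k/ (between /o/ and /ʃ/) fails the environment for rule 4, so it stays [k].
/ʃ/ (between /k/ and /u/) is in the target of rule 1 but the environment (between two vowels) is not met → [ʃ].
/u/ (between /ʃ/ and /ʃ/): rule 3 targets it, but not before a voiced consonant → unchanged [u].
/ʃ/ (between /u/ and /a/): between two vowels, so rule 1 applies → [ʒ].
/a/ (between /ʃ/ and /ɡ/) occurs before a voiced consonant → [aː] by rule 3.
/ɡ/ (word-final): rule 4 targets it, but not before a front vowel → unchanged [ɡ].

[eʃbiːmokʃuʒaːɡ]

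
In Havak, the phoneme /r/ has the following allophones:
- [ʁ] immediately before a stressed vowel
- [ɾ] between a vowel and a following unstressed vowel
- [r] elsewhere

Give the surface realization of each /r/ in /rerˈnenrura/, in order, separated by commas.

[r], [r], [r], [ɾ]

Occurrence 1 (position 1): no conditioning environment matches → elsewhere allophone [r].
Occurrence 2 (position 3): no conditioning environment matches → elsewhere allophone [r].
Occurrence 3 (position 7): no conditioning environment matches → elsewhere allophone [r].
Occurrence 4 (position 9): between a vowel and a following unstressed vowel → [ɾ].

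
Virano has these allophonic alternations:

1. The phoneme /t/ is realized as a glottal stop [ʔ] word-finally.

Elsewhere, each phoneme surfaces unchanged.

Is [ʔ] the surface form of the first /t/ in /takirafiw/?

No

/t/ (word-initial) fails the environment for rule 1, so it stays [t].
The actual realization is [t], not [ʔ].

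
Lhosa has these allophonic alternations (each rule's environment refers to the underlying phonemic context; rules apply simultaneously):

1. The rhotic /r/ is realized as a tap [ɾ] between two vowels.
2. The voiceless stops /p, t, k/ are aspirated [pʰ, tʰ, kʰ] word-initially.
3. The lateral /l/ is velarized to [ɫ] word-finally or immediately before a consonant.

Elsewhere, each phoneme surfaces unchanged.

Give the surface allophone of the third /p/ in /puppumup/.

[p]

/p/ (between /p/ and /u/) is in the target of rule 2 but the environment (word-initially) is not met → [p].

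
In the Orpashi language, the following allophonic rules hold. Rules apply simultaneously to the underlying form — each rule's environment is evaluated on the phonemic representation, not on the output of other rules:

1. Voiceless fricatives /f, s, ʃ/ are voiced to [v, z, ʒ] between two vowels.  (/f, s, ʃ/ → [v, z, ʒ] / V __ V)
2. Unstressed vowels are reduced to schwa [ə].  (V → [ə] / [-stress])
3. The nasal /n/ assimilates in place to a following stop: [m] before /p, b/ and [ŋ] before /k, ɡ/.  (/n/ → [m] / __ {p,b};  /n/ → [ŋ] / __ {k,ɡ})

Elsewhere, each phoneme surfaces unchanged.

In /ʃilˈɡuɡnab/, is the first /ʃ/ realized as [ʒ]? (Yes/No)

No

/ʃ/ (word-initial) fails the environment for rule 1, so it stays [ʃ].
The actual realization is [ʃ], not [ʒ].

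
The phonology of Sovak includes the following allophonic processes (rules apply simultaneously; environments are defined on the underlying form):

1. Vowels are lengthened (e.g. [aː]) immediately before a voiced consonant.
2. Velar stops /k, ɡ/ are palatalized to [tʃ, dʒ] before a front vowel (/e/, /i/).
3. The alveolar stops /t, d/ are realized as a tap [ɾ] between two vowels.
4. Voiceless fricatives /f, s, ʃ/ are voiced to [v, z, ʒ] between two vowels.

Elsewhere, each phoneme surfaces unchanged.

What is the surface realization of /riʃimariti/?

/r/ — not in any rule's target class → [r].
/i/ (between /r/ and /ʃ/) fails the environment for rule 1, so it stays [i].
/ʃ/ meets the environment for rule 4 (between two vowels) → [ʒ].
Rule 1 applies to /i/ (between /ʃ/ and /m/: before a voiced consonant) → [iː].
/m/ (between /i/ and /a/) is unaffected → [m].
Rule 1 applies to /a/ (between /m/ and /r/: before a voiced consonant) → [aː].
/r/ — not in any rule's target class → [r].
/i/ (between /r/ and /t/) is in the target of rule 1 but the environment (before a voiced consonant) is not met → [i].
/t/ (between /i/ and /i/) occurs between two vowels → [ɾ] by rule 3.
/i/ (word-final) is in the target of rule 1 but the environment (before a voiced consonant) is not met → [i].

[riʒiːmaːriɾi]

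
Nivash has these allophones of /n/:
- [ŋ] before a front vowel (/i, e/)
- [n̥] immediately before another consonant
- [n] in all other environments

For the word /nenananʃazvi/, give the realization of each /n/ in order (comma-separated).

[ŋ], [n], [n], [n̥]

Occurrence 1 (position 1): before a front vowel (/i, e/) → [ŋ].
Occurrence 2 (position 3): no conditioning environment matches → elsewhere allophone [n].
Occurrence 3 (position 5): no conditioning environment matches → elsewhere allophone [n].
Occurrence 4 (position 7): immediately before another consonant → [n̥].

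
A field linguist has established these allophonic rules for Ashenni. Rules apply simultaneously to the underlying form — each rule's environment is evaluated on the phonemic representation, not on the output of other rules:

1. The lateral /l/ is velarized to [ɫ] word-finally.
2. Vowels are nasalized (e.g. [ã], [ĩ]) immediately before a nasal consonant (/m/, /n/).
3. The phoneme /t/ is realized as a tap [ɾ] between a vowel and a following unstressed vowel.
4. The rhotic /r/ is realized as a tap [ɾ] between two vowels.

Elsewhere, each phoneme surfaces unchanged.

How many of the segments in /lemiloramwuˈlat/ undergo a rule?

Segments that undergo a rule: /e/ → [ẽ] (rule 2); /r/ → [ɾ] (rule 4); /a/ → [ã] (rule 2).
All other segments surface unchanged.

3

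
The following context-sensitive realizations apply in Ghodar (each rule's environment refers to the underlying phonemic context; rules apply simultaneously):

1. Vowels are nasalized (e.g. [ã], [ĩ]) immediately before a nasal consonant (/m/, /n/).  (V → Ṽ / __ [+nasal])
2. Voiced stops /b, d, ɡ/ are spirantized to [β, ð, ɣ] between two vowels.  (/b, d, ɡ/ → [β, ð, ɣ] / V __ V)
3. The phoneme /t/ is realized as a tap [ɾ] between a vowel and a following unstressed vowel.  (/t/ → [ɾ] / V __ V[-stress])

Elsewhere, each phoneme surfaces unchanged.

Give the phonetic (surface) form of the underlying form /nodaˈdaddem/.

[noðaˈðaddẽm]

/n/ (word-initial): no rule targets it → [n].
/o/ (between /n/ and /d/) fails the environment for rule 1, so it stays [o].
/d/ (between /o/ and /a/): between two vowels, so rule 2 applies → [ð].
/a/ (between /d/ and /d/) is in the target of rule 1 but the environment (before a nasal consonant) is not met → [a].
/d/ — between /a/ and /a/, between two vowels — surfaces as [ð] (rule 2).
/a/ (between /d/ and /d/) fails the environment for rule 1, so it stays [a].
/d/ (between /a/ and /d/) is in the target of rule 2 but the environment (between two vowels) is not met → [d].
/d/ (between /d/ and /e/): rule 2 targets it, but not between two vowels → unchanged [d].
/e/ — between /d/ and /m/, before a nasal consonant — surfaces as [ẽ] (rule 1).
/m/ — not in any rule's target class → [m].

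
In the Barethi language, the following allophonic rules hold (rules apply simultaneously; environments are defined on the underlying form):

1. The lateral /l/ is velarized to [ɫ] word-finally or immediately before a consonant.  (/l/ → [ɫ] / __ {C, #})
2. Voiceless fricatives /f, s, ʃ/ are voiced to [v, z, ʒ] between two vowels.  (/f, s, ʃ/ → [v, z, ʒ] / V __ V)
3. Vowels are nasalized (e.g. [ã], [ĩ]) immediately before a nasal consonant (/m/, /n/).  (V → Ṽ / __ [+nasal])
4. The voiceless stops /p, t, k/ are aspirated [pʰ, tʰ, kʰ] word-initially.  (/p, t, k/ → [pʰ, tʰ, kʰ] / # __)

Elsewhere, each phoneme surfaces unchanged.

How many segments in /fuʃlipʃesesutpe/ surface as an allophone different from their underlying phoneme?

Segments that undergo a rule: /s/ → [z] (rule 2); /s/ → [z] (rule 2).
All other segments surface unchanged.

2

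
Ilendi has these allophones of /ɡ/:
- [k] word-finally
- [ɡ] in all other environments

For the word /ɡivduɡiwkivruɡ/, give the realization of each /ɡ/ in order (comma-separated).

Occurrence 1 (position 1): no conditioning environment matches → elsewhere allophone [ɡ].
Occurrence 2 (position 6): no conditioning environment matches → elsewhere allophone [ɡ].
Occurrence 3 (position 14): word-finally → [k].

[ɡ], [ɡ], [k]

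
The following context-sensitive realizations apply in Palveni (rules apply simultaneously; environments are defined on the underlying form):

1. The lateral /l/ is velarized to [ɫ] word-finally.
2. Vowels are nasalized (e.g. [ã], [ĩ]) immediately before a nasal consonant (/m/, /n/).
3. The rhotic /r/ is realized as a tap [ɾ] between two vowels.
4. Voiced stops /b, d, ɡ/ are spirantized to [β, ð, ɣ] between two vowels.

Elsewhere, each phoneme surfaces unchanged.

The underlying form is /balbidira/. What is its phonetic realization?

[balbiðiɾa]

/b/ (word-initial) fails the environment for rule 4, so it stays [b].
/a/ (between /b/ and /l/): rule 2 targets it, but not before a nasal consonant → unchanged [a].
/l/ (between /a/ and /b/) fails the environment for rule 1, so it stays [l].
/b/ (between /l/ and /i/) fails the environment for rule 4, so it stays [b].
/i/ (between /b/ and /d/) is in the target of rule 2 but the environment (before a nasal consonant) is not met → [i].
Rule 4 applies to /d/ (between /i/ and /i/: between two vowels) → [ð].
/i/ (between /d/ and /r/) is in the target of rule 2 but the environment (before a nasal consonant) is not met → [i].
Rule 3 applies to /r/ (between /i/ and /a/: between two vowels) → [ɾ].
/a/ (word-final) is in the target of rule 2 but the environment (before a nasal consonant) is not met → [a].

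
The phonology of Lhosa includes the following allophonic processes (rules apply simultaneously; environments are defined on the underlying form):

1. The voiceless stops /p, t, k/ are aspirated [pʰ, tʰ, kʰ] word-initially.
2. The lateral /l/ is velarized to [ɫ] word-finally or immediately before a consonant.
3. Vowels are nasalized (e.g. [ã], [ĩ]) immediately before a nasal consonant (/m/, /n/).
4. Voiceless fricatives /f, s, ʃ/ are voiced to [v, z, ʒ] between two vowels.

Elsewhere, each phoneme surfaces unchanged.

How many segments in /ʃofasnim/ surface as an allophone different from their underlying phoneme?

Segments that undergo a rule: /f/ → [v] (rule 4); /i/ → [ĩ] (rule 3).
All other segments surface unchanged.

2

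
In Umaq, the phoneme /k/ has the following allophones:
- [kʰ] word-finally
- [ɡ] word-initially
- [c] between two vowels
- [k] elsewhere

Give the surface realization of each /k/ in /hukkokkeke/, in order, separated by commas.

Occurrence 1 (position 3): no conditioning environment matches → elsewhere allophone [k].
Occurrence 2 (position 4): no conditioning environment matches → elsewhere allophone [k].
Occurrence 3 (position 6): no conditioning environment matches → elsewhere allophone [k].
Occurrence 4 (position 7): no conditioning environment matches → elsewhere allophone [k].
Occurrence 5 (position 9): between two vowels → [c].

[k], [k], [k], [k], [c]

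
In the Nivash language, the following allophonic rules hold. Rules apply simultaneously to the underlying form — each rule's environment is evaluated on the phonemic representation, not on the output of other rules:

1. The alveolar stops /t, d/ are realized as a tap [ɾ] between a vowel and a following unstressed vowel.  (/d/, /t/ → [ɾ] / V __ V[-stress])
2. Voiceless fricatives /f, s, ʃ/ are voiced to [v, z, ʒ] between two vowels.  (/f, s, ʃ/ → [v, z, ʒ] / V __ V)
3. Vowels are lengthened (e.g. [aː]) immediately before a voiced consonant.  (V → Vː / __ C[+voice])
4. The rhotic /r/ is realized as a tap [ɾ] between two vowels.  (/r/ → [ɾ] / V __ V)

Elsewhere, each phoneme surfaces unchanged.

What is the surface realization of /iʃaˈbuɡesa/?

/i/ (word-initial): rule 3 targets it, but not before a voiced consonant → unchanged [i].
/ʃ/ meets the environment for rule 2 (between two vowels) → [ʒ].
/a/ (between /ʃ/ and /b/) occurs before a voiced consonant → [aː] by rule 3.
/b/ (between /a/ and /u/) is unaffected → [b].
/u/ meets the environment for rule 3 (before a voiced consonant) → [uː].
/ɡ/ — not in any rule's target class → [ɡ].
/e/ — between /ɡ/ and /s/; rule 3 does not apply here → [e].
/s/ (between /e/ and /a/) occurs between two vowels → [z] by rule 2.
/a/ (word-final): rule 3 targets it, but not before a voiced consonant → unchanged [a].

[iʒaːˈbuːɡeza]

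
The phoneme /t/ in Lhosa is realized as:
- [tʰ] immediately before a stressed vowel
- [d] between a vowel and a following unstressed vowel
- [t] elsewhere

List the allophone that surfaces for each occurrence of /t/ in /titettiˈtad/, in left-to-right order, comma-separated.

Occurrence 1 (position 1): no conditioning environment matches → elsewhere allophone [t].
Occurrence 2 (position 3): between a vowel and a following unstressed vowel → [d].
Occurrence 3 (position 5): no conditioning environment matches → elsewhere allophone [t].
Occurrence 4 (position 6): no conditioning environment matches → elsewhere allophone [t].
Occurrence 5 (position 8): immediately before a stressed vowel → [tʰ].

[t], [d], [t], [t], [tʰ]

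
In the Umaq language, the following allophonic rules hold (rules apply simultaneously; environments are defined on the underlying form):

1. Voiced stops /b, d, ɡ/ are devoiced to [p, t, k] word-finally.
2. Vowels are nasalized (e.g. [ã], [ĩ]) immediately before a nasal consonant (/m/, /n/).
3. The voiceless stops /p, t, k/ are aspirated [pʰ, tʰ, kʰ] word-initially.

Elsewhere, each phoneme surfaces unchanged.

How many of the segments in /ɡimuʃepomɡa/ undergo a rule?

2

Segments that undergo a rule: /i/ → [ĩ] (rule 2); /o/ → [õ] (rule 2).
All other segments surface unchanged.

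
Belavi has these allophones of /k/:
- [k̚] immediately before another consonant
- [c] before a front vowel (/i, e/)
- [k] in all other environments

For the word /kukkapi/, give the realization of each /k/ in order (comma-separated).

Occurrence 1 (position 1): no conditioning environment matches → elsewhere allophone [k].
Occurrence 2 (position 3): immediately before another consonant → [k̚].
Occurrence 3 (position 4): no conditioning environment matches → elsewhere allophone [k].

[k], [k̚], [k]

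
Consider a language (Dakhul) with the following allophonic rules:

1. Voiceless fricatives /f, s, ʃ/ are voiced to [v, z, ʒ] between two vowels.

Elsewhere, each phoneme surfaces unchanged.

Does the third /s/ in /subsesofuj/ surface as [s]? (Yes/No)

No

/s/ (between /e/ and /o/) occurs between two vowels → [z] by rule 1.
The actual realization is [z], not [s].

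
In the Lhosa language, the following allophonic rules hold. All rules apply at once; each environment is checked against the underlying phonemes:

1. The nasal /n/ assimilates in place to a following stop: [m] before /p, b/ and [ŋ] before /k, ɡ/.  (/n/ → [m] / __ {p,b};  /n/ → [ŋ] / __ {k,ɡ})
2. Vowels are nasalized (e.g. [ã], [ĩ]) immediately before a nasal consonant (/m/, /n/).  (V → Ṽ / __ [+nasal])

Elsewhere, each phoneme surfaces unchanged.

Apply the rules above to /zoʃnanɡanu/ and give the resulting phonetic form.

[zoʃnãŋɡãnu]

/o/ (between /z/ and /ʃ/) fails the environment for rule 2, so it stays [o].
/n/ (between /ʃ/ and /a/) is in the target of rule 1 but the environment (before a labial or velar stop) is not met → [n].
/a/ (between /n/ and /n/): before a nasal consonant, so rule 2 applies → [ã].
Rule 1 applies to /n/ (between /a/ and /ɡ/: before a labial or velar stop) → [ŋ].
/a/ (between /ɡ/ and /n/): before a nasal consonant, so rule 2 applies → [ã].
/n/ — between /a/ and /u/; rule 1 does not apply here → [n].
/u/ (word-final) fails the environment for rule 2, so it stays [u].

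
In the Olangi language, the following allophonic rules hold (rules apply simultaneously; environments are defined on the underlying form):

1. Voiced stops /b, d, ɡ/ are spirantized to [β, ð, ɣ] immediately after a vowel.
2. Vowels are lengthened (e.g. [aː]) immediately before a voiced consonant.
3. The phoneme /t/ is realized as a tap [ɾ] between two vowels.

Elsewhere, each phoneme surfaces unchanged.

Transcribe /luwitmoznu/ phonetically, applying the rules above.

[luːwitmoːznu]

/l/ (word-initial) is unaffected → [l].
/u/ meets the environment for rule 2 (before a voiced consonant) → [uː].
/w/ (between /u/ and /i/): no rule targets it → [w].
/i/ (between /w/ and /t/): rule 2 targets it, but not before a voiced consonant → unchanged [i].
/t/ (between /i/ and /m/) is in the target of rule 3 but the environment (between two vowels) is not met → [t].
/m/ (between /t/ and /o/): no rule targets it → [m].
Rule 2 applies to /o/ (between /m/ and /z/: before a voiced consonant) → [oː].
/z/ — not in any rule's target class → [z].
/n/ stays [n].
/u/ — word-final; rule 2 does not apply here → [u].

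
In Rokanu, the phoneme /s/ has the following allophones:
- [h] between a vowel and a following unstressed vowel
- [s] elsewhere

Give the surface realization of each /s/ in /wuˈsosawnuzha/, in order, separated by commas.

[s], [h]

Occurrence 1 (position 3): no conditioning environment matches → elsewhere allophone [s].
Occurrence 2 (position 5): between a vowel and a following unstressed vowel → [h].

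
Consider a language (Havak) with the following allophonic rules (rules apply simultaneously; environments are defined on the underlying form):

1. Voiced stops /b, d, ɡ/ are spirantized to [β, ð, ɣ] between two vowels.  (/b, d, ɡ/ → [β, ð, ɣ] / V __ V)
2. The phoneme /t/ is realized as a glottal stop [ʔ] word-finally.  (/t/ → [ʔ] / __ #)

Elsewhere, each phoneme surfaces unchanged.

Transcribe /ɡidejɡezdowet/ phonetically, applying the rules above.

/ɡ/ — word-initial; rule 1 does not apply here → [ɡ].
/i/ — not in any rule's target class → [i].
/d/ (between /i/ and /e/): between two vowels, so rule 1 applies → [ð].
/e/ stays [e].
/j/ stays [j].
/ɡ/ (between /j/ and /e/) is in the target of rule 1 but the environment (between two vowels) is not met → [ɡ].
/e/ stays [e].
/z/ (between /e/ and /d/): no rule targets it → [z].
/d/ (between /z/ and /o/) fails the environment for rule 1, so it stays [d].
/o/ (between /d/ and /w/) is unaffected → [o].
/w/ (between /o/ and /e/) is unaffected → [w].
/e/ stays [e].
/t/ (word-final) occurs word-finally → [ʔ] by rule 2.

[ɡiðejɡezdoweʔ]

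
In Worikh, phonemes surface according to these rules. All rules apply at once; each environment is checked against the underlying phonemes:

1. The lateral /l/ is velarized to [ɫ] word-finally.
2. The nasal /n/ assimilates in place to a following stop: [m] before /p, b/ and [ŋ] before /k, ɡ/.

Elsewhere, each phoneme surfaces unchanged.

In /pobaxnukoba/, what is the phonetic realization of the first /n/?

/n/ — between /x/ and /u/; rule 2 does not apply here → [n].

[n]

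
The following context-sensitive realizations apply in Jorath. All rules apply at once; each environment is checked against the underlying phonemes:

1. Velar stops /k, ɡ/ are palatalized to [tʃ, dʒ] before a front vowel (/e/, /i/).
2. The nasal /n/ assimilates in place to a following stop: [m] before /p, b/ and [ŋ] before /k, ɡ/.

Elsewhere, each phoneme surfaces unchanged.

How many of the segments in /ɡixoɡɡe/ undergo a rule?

Segments that undergo a rule: /ɡ/ → [dʒ] (rule 1); /ɡ/ → [dʒ] (rule 1).
All other segments surface unchanged.

2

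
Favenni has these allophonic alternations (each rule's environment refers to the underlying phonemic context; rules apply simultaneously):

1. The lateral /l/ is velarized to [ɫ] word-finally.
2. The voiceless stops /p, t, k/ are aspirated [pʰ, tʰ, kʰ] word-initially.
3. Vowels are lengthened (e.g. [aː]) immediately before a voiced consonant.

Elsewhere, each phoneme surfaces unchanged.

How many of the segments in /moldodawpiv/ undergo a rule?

Segments that undergo a rule: /o/ → [oː] (rule 3); /o/ → [oː] (rule 3); /a/ → [aː] (rule 3); /i/ → [iː] (rule 3).
All other segments surface unchanged.

4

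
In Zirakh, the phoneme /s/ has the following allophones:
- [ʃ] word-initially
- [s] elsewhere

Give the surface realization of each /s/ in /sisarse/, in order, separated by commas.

[ʃ], [s], [s]

Occurrence 1 (position 1): word-initially → [ʃ].
Occurrence 2 (position 3): no conditioning environment matches → elsewhere allophone [s].
Occurrence 3 (position 6): no conditioning environment matches → elsewhere allophone [s].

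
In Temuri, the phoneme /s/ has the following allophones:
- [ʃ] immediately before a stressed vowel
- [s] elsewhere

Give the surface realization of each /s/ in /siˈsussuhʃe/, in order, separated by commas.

[s], [ʃ], [s], [s]

Occurrence 1 (position 1): no conditioning environment matches → elsewhere allophone [s].
Occurrence 2 (position 3): immediately before a stressed vowel → [ʃ].
Occurrence 3 (position 5): no conditioning environment matches → elsewhere allophone [s].
Occurrence 4 (position 6): no conditioning environment matches → elsewhere allophone [s].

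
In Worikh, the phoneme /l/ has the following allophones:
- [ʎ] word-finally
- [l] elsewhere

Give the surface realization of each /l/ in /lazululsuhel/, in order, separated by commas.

Occurrence 1 (position 1): no conditioning environment matches → elsewhere allophone [l].
Occurrence 2 (position 5): no conditioning environment matches → elsewhere allophone [l].
Occurrence 3 (position 7): no conditioning environment matches → elsewhere allophone [l].
Occurrence 4 (position 12): word-finally → [ʎ].

[l], [l], [l], [ʎ]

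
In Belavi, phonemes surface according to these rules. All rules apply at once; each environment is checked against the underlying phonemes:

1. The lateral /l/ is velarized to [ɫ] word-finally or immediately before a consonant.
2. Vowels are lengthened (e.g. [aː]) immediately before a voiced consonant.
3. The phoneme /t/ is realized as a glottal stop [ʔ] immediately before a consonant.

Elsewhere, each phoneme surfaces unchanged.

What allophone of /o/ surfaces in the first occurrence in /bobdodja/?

/o/ — between /b/ and /b/, before a voiced consonant — surfaces as [oː] (rule 2).

[oː]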